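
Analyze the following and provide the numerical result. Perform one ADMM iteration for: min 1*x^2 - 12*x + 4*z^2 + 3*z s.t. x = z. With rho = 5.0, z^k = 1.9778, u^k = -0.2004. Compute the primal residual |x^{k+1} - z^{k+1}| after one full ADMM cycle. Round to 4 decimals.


ADMM iteration with rho = 5.0, z^k = 1.9778, u^k = -0.2004
Step 1: x-update.
Minimize 1*x^2 - 12*x + (5.0/2)*(x - 1.9778 - 0.2004)^2
FOC: (2*1 + 5.0)*x = 12 + 5.0*(1.9778 + 0.2004)
x^{k+1} = 3.2701
Step 2: z-update.
Minimize 4*z^2 + 3*z + (5.0/2)*(3.2701 - z - 0.2004)^2
FOC: (2*4 + 5.0)*z = -3 + 5.0*(3.2701 - 0.2004)
z^{k+1} = 0.9499
Step 3: u-update.
u^{k+1} = -0.2004 + 3.2701 - 0.9499 = 2.1198
Step 4: Primal residual = |3.2701 - 0.9499| = 2.3202


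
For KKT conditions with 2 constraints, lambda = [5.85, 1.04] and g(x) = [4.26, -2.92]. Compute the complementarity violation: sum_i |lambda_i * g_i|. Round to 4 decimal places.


KKT complementary slackness check:
lambda_1 * g_1 = 5.85 * 4.26 = 24.921
lambda_2 * g_2 = 1.04 * -2.92 = -3.0368
Total violation = 24.921 + 3.0368 = 27.9578


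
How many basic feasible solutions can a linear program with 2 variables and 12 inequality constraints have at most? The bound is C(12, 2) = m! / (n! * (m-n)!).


Each vertex corresponds to some choice of n active constraints out of m, so the number of vertices is at most C(m, n) = m! / (n!(m-n)!).
m = 12, n = 2
Numerator: 12 * 11
Denominator: 2! = 2
C(12, 2) = 66


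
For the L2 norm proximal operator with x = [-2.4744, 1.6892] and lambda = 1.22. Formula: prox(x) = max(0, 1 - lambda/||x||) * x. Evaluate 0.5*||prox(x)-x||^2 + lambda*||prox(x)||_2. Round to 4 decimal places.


Step 1: Compute ||x||.
||x|| = 2.996
Step 2: Compute scaling factor.
scale = max(0, 1 - 1.22/2.996) = 0.5928
Step 3: prox(x) = [-1.4668, 1.0013]
||prox(x)|| = 1.776
Step 4: Proximal objective.
0.5*||prox-x||^2 = 0.7442
lambda*||prox|| = 2.1667
Total = 2.9109


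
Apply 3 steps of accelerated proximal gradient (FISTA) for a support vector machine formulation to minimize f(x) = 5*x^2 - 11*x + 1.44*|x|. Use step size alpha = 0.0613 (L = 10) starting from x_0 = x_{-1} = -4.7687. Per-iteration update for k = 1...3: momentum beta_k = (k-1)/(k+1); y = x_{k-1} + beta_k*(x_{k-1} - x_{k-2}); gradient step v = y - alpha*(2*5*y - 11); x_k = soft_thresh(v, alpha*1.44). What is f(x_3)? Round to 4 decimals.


FISTA on f(x) = 5*x^2 - 11*x + 1.44*|x|
L = 10, alpha = 0.0613
Iteration 1: beta = 0.0, y = -4.7687 + 0.0*(-4.7687 + 4.7687) = -4.7687
  grad(y) = -58.687, v = y - alpha*grad = -1.1712
  prox(v) = soft_thresh(-1.1712, 0.0883) = -1.0829
Iteration 2: beta = 0.3333, y = -1.0829 + 0.3333*(-1.0829 + 4.7687) = 0.1457
  grad(y) = -9.5432, v = y - alpha*grad = 0.7307
  prox(v) = soft_thresh(0.7307, 0.0883) = 0.6424
Iteration 3: beta = 0.5, y = 0.6424 + 0.5*(0.6424 + 1.0829) = 1.5051
  grad(y) = 4.0507, v = y - alpha*grad = 1.2568
  prox(v) = soft_thresh(1.2568, 0.0883) = 1.1685
f(x_3) = 5*1.1685^2 - 11*1.1685 + 1.44*|1.1685| = -4.3439


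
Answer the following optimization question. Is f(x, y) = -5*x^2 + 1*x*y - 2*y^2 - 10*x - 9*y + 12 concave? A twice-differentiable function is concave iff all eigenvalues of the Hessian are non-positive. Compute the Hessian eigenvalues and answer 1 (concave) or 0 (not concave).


The Hessian of f(x,y) = -5*x^2 + 1*x*y - 2*y^2 - 10*x - 9*y + 12 is:
H = [[-10, 1], [1, -4]]
Trace = -10 - 4 = -14
Determinant = -10*-4 - (1)^2 = 39
Discriminant = (-14)^2 - 4*39 = 40.0
Eigenvalues: lambda_1 = -10.1623, lambda_2 = -3.8377
The function is concave.

1


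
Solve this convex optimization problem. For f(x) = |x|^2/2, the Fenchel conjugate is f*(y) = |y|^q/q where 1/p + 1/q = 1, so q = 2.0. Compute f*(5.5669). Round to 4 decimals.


The conjugate exponent q satisfies 1/p + 1/q = 1.
p = 2, so q = 2/(2 - 1) = 2.0
|y|^q = 5.5669^2.0 = 30.9904
f*(5.5669) = 30.9904 / 2.0 = 15.4952


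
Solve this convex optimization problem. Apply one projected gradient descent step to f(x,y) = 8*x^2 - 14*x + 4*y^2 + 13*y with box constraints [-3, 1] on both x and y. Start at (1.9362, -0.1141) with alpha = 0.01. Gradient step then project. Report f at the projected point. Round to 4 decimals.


Step 1: Compute gradient at (1.9362, -0.1141).
grad_x = 2*8*1.9362 - 14 = 16.9792
grad_y = 2*4*-0.1141 + 13 = 12.0872
Step 2: Gradient step.
x_raw = 1.9362 - 0.01*16.9792 = 1.7664
y_raw = -0.1141 - 0.01*12.0872 = -0.235
Step 3: Project onto [-3, 1].
x_proj = clip(1.7664) = 1.0
y_proj = clip(-0.235) = -0.235
Step 4: Evaluate f.
f(1.0, -0.235) = -8.8338


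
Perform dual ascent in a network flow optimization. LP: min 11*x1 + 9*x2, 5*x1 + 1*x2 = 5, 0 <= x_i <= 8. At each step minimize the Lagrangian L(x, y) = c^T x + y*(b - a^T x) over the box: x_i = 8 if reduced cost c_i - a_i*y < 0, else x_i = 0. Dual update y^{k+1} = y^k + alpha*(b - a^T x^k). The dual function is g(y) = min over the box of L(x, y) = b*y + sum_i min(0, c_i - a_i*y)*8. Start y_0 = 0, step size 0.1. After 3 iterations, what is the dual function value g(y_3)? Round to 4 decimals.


Dual ascent for LP: min 11*x1 + 9*x2, 5*x1 + 1*x2 = 5, 0 <= x_i <= 8
Step 1: y^k = 0.0, reduced costs: (11.0, 9.0)
  x^k = (0.0, 0.0), subgradient = b - a^T x = 5.0
  y^{k+1} = 0.0 + 0.1*5.0 = 0.5
Step 2: y^k = 0.5, reduced costs: (8.5, 8.5)
  x^k = (0.0, 0.0), subgradient = b - a^T x = 5.0
  y^{k+1} = 0.5 + 0.1*5.0 = 1.0
Step 3: y^k = 1.0, reduced costs: (6.0, 8.0)
  x^k = (0.0, 0.0), subgradient = b - a^T x = 5.0
  y^{k+1} = 1.0 + 0.1*5.0 = 1.5
Dual objective at y_3 = 1.5: reduced costs (3.5, 7.5), box minimizer x = (0.0, 0.0)
g(y_3) = b*y + (c1 - a1*y)*x1 + (c2 - a2*y)*x2 = 5*1.5 + 3.5*0.0 + 7.5*0.0 = 7.5 + 0.0 + 0.0 = 7.5


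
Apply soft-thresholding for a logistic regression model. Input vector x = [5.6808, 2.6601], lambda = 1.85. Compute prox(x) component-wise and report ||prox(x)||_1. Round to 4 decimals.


Soft-thresholding with lambda = 1.85:
prox(5.6808) = sign(5.6808)*max(|5.6808| - 1.85, 0) = 3.8308
prox(2.6601) = sign(2.6601)*max(|2.6601| - 1.85, 0) = 0.8101
prox(x) = [3.8308, 0.8101]
||prox(x)||_1 = 3.8308 + 0.8101 = 4.6409


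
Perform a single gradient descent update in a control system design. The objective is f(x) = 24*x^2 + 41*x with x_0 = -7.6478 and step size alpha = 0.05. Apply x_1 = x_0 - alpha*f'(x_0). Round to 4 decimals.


We compute the gradient at x_0 and apply the update.
f'(x) = 48*x + 41
f'(-7.6478) = 48*-7.6478 + 41 = -326.0944
x_1 = -7.6478 - 0.05*-326.0944 = 8.6569


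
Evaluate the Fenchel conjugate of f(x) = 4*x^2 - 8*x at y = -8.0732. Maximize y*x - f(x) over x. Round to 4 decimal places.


f*(y) = sup_x {y*x - a*x^2 - b*x} = sup_x {(y-b)*x - a*x^2}
FOC: (y - b) - 2a*x = 0 => x* = (y - b)/(2a)
x* = (-8.0732 + 8)/(2*4) = -0.0092
f*(-8.0732) = (y-b)^2/(4a) = (-8.0732 + 8)^2/(4*4)
= 0.0054/16 = 0.0003


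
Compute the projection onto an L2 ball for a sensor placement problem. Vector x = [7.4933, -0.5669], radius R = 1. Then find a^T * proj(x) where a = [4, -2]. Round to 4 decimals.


Step 1: Compute ||x|| (intermediates to 6 decimals).
||x|| = sqrt(7.4933^2 + (-0.5669)^2) = 7.514714
Step 2: Project.
Since ||x|| > R, scale = R/||x|| = 1/7.514714 = 0.133072, proj(x) = scale * x
proj(x) = [0.997148, -0.075439]
Step 3: Dot product.
a^T * proj(x) = 4*0.997148 - 2*(-0.075439) = 4.1395


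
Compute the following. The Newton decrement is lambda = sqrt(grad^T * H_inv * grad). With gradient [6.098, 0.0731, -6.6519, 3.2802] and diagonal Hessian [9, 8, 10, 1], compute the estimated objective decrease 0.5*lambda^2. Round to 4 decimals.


Step 1: H is diagonal, so H^(-1) * g = [0.6776, 0.0091, -0.6652, 3.2802].
Step 2: g^T H^(-1) g = sum_i g_i^2 / H_ii
  = (6.098)^2/9 + (0.0731)^2/8 + (-6.6519)^2/10 + (3.2802)^2/1
  = 4.1317 + 0.0007 + 4.4248 + 10.7597 = 19.3169
Step 3: Objective decrease = 0.5 * g^T H^(-1) g = 9.6584


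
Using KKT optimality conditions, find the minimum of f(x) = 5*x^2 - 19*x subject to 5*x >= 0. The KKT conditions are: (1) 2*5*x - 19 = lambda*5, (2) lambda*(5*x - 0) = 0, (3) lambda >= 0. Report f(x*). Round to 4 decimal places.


Step 1: Try lambda = 0 (constraint inactive).
Stationarity: 2*5*x - 19 = 0
x* = 19/(2*5) = 1.9
Check constraint: 5*1.9 = 9.5 >= 0 -- satisfied.
Step 2: Compute optimal value.
f(x*) = 5*1.9^2 - 19*1.9 = -18.05


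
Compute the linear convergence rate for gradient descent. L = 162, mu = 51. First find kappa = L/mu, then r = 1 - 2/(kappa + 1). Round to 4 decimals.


Step 1: Compute the condition number.
kappa = L/mu = 162/51 = 3.1765
Step 2: Compute the convergence rate.
r = 1 - 2/(kappa + 1) = 1 - 2*mu/(L + mu) = (L - mu)/(L + mu) = 111/213 = 0.5211


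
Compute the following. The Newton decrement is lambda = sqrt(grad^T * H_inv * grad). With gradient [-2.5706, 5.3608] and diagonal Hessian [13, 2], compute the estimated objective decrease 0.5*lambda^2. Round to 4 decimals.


Step 1: H is diagonal, so H^(-1) * g = [-0.1977, 2.6804].
Step 2: g^T H^(-1) g = sum_i g_i^2 / H_ii
  = (-2.5706)^2/13 + (5.3608)^2/2
  = 0.5083 + 14.3691 = 14.8774
Step 3: Objective decrease = 0.5 * g^T H^(-1) g = 7.4387


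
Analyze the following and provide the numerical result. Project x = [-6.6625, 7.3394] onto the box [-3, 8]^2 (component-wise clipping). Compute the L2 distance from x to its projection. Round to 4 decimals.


Project each component onto [-3, 8].
clip(-6.6625) = -3.0, clip(7.3394) = 7.3394
Projection = [-3.0, 7.3394]
Squared diffs: [13.4139, 0.0]
Distance = sqrt(13.4139) = 3.6625


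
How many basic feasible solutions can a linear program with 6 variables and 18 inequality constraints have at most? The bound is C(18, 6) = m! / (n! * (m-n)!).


Each vertex corresponds to some choice of n active constraints out of m, so the number of vertices is at most C(m, n) = m! / (n!(m-n)!).
m = 18, n = 6
Numerator: 18 * 17 * 16 * 15 * 14 * 13
Denominator: 6! = 720
C(18, 6) = 18564


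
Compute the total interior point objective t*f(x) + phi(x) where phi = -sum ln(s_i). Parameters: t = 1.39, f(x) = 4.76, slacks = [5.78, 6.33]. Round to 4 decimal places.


Step 1: Compute log-barrier.
ln values: [1.7544, 1.8453]
phi = -(1.7544 + 1.8453) = -3.5997
Step 2: Compute augmented objective.
t*f(x) = 1.39*4.76 = 6.6164
Total = 6.6164 - 3.5997 = 3.0167


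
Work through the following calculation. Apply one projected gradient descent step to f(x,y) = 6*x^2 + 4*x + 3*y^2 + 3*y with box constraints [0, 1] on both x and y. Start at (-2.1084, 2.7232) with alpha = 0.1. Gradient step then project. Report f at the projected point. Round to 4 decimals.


Step 1: Compute gradient at (-2.1084, 2.7232).
grad_x = 2*6*-2.1084 + 4 = -21.3008
grad_y = 2*3*2.7232 + 3 = 19.3392
Step 2: Gradient step.
x_raw = -2.1084 - 0.1*-21.3008 = 0.0217
y_raw = 2.7232 - 0.1*19.3392 = 0.7893
Step 3: Project onto [0, 1].
x_proj = clip(0.0217) = 0.0217
y_proj = clip(0.7893) = 0.7893
Step 4: Evaluate f.
f(0.0217, 0.7893) = 4.3263


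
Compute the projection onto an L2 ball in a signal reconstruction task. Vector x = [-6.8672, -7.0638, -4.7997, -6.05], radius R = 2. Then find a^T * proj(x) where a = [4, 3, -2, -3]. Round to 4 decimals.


Step 1: Compute ||x|| (intermediates to 6 decimals).
||x|| = sqrt((-6.8672)^2 + (-7.0638)^2 + (-4.7997)^2 + (-6.05)^2) = 12.5178
Step 2: Project.
Since ||x|| > R, scale = R/||x|| = 2/12.5178 = 0.159772, proj(x) = scale * x
proj(x) = [-1.097186, -1.128597, -0.766858, -0.966621]
Step 3: Dot product.
a^T * proj(x) = 4*(-1.097186) + 3*(-1.128597) - 2*(-0.766858) - 3*(-0.966621) = -3.341


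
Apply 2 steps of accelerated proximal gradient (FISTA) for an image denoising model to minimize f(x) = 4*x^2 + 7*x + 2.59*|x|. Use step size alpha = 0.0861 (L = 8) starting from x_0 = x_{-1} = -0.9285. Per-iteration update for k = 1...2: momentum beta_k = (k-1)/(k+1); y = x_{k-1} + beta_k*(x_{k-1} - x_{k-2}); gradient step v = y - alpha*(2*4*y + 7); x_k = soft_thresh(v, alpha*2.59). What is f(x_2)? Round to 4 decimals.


FISTA on f(x) = 4*x^2 + 7*x + 2.59*|x|
L = 8, alpha = 0.0861
Iteration 1: beta = 0.0, y = -0.9285 + 0.0*(-0.9285 + 0.9285) = -0.9285
  grad(y) = -0.428, v = y - alpha*grad = -0.8916
  prox(v) = soft_thresh(-0.8916, 0.223) = -0.6687
Iteration 2: beta = 0.3333, y = -0.6687 + 0.3333*(-0.6687 + 0.9285) = -0.582
  grad(y) = 2.3437, v = y - alpha*grad = -0.7838
  prox(v) = soft_thresh(-0.7838, 0.223) = -0.5608
f(x_2) = 4*(-0.5608)^2 + 7*(-0.5608) + 2.59*|-0.5608| = -1.2151


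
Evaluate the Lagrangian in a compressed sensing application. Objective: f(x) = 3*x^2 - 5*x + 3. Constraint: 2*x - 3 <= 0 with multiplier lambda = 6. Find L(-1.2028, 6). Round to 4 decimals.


Step 1: Evaluate f(x).
f(-1.2028) = 3*(-1.2028)^2 - 5*(-1.2028) + 3 = 13.3542
Step 2: Evaluate g(x).
g(-1.2028) = 2*-1.2028 - 3 = -5.4056
Step 3: Compute Lagrangian.
L = 13.3542 + 6*-5.4056 = -19.0794


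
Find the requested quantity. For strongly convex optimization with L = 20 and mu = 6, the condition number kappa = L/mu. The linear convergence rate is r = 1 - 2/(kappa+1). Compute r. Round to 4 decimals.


Step 1: Compute the condition number.
kappa = L/mu = 20/6 = 3.3333
Step 2: Compute the convergence rate.
r = 1 - 2/(kappa + 1) = 1 - 2*mu/(L + mu) = (L - mu)/(L + mu) = 14/26 = 0.5385


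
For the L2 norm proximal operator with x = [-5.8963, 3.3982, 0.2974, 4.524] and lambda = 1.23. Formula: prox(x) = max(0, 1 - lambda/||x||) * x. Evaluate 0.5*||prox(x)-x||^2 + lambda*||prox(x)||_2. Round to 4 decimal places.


Step 1: Compute ||x||.
||x|| = 8.1774
Step 2: Compute scaling factor.
scale = max(0, 1 - 1.23/8.1774) = 0.8496
Step 3: prox(x) = [-5.0094, 2.8871, 0.2527, 3.8435]
||prox(x)|| = 6.9474
Step 4: Proximal objective.
0.5*||prox-x||^2 = 0.7565
lambda*||prox|| = 8.5453
Total = 9.3017


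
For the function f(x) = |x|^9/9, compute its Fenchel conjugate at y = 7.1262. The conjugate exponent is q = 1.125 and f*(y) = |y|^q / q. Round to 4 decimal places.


The conjugate exponent q satisfies 1/p + 1/q = 1.
p = 9, so q = 9/(9 - 1) = 1.125
|y|^q = 7.1262^1.125 = 9.1089
f*(7.1262) = 9.1089 / 1.125 = 8.0968


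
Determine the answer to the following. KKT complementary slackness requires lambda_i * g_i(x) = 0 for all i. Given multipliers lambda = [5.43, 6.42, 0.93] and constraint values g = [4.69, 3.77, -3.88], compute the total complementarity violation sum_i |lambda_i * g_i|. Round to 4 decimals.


KKT complementary slackness check:
lambda_1 * g_1 = 5.43 * 4.69 = 25.4667
lambda_2 * g_2 = 6.42 * 3.77 = 24.2034
lambda_3 * g_3 = 0.93 * -3.88 = -3.6084
Total violation = 25.4667 + 24.2034 + 3.6084 = 53.2785


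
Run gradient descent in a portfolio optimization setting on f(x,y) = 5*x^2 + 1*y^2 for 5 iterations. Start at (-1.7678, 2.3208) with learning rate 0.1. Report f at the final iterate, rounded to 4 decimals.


Gradient descent on f(x,y) = 5*x^2 + 1*y^2.
Starting point: (-1.7678, 2.3208), alpha = 0.1
Step 1: grad_x = 2*5*-1.7678 = -17.678, grad_y = 2*1*2.3208 = 4.6416
  x_1 = -1.7678 - 0.1*-17.678 = 0.0
  y_1 = 2.3208 - 0.1*4.6416 = 1.8566
Step 2: grad_x = 2*5*0.0 = 0.0, grad_y = 2*1*1.8566 = 3.7133
  x_2 = 0.0 - 0.1*0.0 = 0.0
  y_2 = 1.8566 - 0.1*3.7133 = 1.4853
Step 3: grad_x = 2*5*0.0 = 0.0, grad_y = 2*1*1.4853 = 2.9706
  x_3 = 0.0 - 0.1*0.0 = 0.0
  y_3 = 1.4853 - 0.1*2.9706 = 1.1882
Step 4: grad_x = 2*5*0.0 = 0.0, grad_y = 2*1*1.1882 = 2.3765
  x_4 = 0.0 - 0.1*0.0 = 0.0
  y_4 = 1.1882 - 0.1*2.3765 = 0.9506
Step 5: grad_x = 2*5*0.0 = 0.0, grad_y = 2*1*0.9506 = 1.9012
  x_5 = 0.0 - 0.1*0.0 = 0.0
  y_5 = 0.9506 - 0.1*1.9012 = 0.7605
f(0.0, 0.7605) = 5*0.0^2 + 1*0.7605^2 = 0.5783


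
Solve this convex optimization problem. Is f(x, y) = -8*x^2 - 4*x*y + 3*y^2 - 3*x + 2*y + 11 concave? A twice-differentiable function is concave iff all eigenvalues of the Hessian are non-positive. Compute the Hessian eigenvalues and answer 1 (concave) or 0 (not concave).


The Hessian of f(x,y) = -8*x^2 - 4*x*y + 3*y^2 - 3*x + 2*y + 11 is:
H = [[-16, -4], [-4, 6]]
Trace = -16 + 6 = -10
Determinant = -16*6 - (-4)^2 = -112
Discriminant = (-10)^2 - 4*-112 = 548.0
Eigenvalues: lambda_1 = -16.7047, lambda_2 = 6.7047
The function is not concave.

0


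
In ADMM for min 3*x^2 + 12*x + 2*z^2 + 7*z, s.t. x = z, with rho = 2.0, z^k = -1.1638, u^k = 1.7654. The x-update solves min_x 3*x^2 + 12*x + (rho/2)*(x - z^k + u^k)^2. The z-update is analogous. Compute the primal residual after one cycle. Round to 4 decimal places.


ADMM iteration with rho = 2.0, z^k = -1.1638, u^k = 1.7654
Step 1: x-update.
Minimize 3*x^2 + 12*x + (2.0/2)*(x + 1.1638 + 1.7654)^2
FOC: (2*3 + 2.0)*x = -12 + 2.0*(-1.1638 - 1.7654)
x^{k+1} = -2.2323
Step 2: z-update.
Minimize 2*z^2 + 7*z + (2.0/2)*(-2.2323 - z + 1.7654)^2
FOC: (2*2 + 2.0)*z = -7 + 2.0*(-2.2323 + 1.7654)
z^{k+1} = -1.3223
Step 3: u-update.
u^{k+1} = 1.7654 - 2.2323 + 1.3223 = 0.8554
Step 4: Primal residual = |-2.2323 + 1.3223| = 0.91


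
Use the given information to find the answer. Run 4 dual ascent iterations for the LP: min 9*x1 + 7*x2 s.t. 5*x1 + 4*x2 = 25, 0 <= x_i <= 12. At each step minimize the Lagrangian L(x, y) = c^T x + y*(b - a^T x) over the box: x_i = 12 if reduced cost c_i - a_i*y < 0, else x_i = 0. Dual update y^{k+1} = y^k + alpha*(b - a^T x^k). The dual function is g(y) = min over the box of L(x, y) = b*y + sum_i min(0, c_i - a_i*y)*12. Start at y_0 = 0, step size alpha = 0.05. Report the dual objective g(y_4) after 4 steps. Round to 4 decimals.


Dual ascent for LP: min 9*x1 + 7*x2, 5*x1 + 4*x2 = 25, 0 <= x_i <= 12
Step 1: y^k = 0.0, reduced costs: (9.0, 7.0)
  x^k = (0.0, 0.0), subgradient = b - a^T x = 25.0
  y^{k+1} = 0.0 + 0.05*25.0 = 1.25
Step 2: y^k = 1.25, reduced costs: (2.75, 2.0)
  x^k = (0.0, 0.0), subgradient = b - a^T x = 25.0
  y^{k+1} = 1.25 + 0.05*25.0 = 2.5
Step 3: y^k = 2.5, reduced costs: (-3.5, -3.0)
  x^k = (12.0, 12.0), subgradient = b - a^T x = -83.0
  y^{k+1} = 2.5 + 0.05*-83.0 = -1.65
Step 4: y^k = -1.65, reduced costs: (17.25, 13.6)
  x^k = (0.0, 0.0), subgradient = b - a^T x = 25.0
  y^{k+1} = -1.65 + 0.05*25.0 = -0.4
Dual objective at y_4 = -0.4: reduced costs (11.0, 8.6), box minimizer x = (0.0, 0.0)
g(y_4) = b*y + (c1 - a1*y)*x1 + (c2 - a2*y)*x2 = 25*(-0.4) + 11.0*0.0 + 8.6*0.0 = -10.0 + 0.0 + 0.0 = -10.0


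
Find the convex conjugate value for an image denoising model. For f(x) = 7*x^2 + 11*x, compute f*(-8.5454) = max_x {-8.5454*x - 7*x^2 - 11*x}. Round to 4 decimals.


f*(y) = sup_x {y*x - a*x^2 - b*x} = sup_x {(y-b)*x - a*x^2}
FOC: (y - b) - 2a*x = 0 => x* = (y - b)/(2a)
x* = (-8.5454 - 11)/(2*7) = -1.3961
f*(-8.5454) = (y-b)^2/(4a) = (-8.5454 - 11)^2/(4*7)
= 382.0227/28 = 13.6437


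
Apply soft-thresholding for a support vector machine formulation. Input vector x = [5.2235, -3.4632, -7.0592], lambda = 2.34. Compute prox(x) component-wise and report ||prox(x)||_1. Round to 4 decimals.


Soft-thresholding with lambda = 2.34:
prox(5.2235) = sign(5.2235)*max(|5.2235| - 2.34, 0) = 2.8835
prox(-3.4632) = sign(-3.4632)*max(|-3.4632| - 2.34, 0) = -1.1232
prox(-7.0592) = sign(-7.0592)*max(|-7.0592| - 2.34, 0) = -4.7192
prox(x) = [2.8835, -1.1232, -4.7192]
||prox(x)||_1 = 2.8835 + 1.1232 + 4.7192 = 8.7259


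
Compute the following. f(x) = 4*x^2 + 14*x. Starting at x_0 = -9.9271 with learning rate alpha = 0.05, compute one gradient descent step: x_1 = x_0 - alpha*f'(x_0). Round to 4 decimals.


We compute the gradient at x_0 and apply the update.
f'(x) = 8*x + 14
f'(-9.9271) = 8*-9.9271 + 14 = -65.4168
x_1 = -9.9271 - 0.05*-65.4168 = -6.6563


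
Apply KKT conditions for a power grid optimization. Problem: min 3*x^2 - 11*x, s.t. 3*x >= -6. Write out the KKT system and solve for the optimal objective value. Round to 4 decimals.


Step 1: Try lambda = 0 (constraint inactive).
Stationarity: 2*3*x - 11 = 0
x* = 11/(2*3) = 11/6 = 1.8333 (rounded; the exact value 11/6 is used below)
Check constraint: 3*1.8333 = 5.4999 >= -6 -- satisfied.
Step 2: Compute optimal value.
f(x*) = 3*(11/6)^2 - 11*(11/6) = -10.0833


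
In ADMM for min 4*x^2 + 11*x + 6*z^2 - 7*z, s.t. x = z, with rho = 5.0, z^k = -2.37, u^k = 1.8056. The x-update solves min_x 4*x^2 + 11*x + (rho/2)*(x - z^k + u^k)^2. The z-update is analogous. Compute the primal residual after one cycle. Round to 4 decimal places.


ADMM iteration with rho = 5.0, z^k = -2.37, u^k = 1.8056
Step 1: x-update.
Minimize 4*x^2 + 11*x + (5.0/2)*(x + 2.37 + 1.8056)^2
FOC: (2*4 + 5.0)*x = -11 + 5.0*(-2.37 - 1.8056)
x^{k+1} = -2.4522
Step 2: z-update.
Minimize 6*z^2 - 7*z + (5.0/2)*(-2.4522 - z + 1.8056)^2
FOC: (2*6 + 5.0)*z = 7 + 5.0*(-2.4522 + 1.8056)
z^{k+1} = 0.2216
Step 3: u-update.
u^{k+1} = 1.8056 - 2.4522 - 0.2216 = -0.8682
Step 4: Primal residual = |-2.4522 - 0.2216| = 2.6738


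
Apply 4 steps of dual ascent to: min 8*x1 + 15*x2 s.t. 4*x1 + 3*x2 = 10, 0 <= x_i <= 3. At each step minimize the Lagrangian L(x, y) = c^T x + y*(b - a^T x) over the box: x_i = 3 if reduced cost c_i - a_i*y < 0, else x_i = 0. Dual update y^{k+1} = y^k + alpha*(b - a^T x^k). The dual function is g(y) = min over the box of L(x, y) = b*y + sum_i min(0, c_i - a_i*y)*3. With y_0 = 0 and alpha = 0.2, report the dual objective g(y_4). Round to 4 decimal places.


Dual ascent for LP: min 8*x1 + 15*x2, 4*x1 + 3*x2 = 10, 0 <= x_i <= 3
Step 1: y^k = 0.0, reduced costs: (8.0, 15.0)
  x^k = (0.0, 0.0), subgradient = b - a^T x = 10.0
  y^{k+1} = 0.0 + 0.2*10.0 = 2.0
Step 2: y^k = 2.0, reduced costs: (0.0, 9.0)
  x^k = (0.0, 0.0), subgradient = b - a^T x = 10.0
  y^{k+1} = 2.0 + 0.2*10.0 = 4.0
Step 3: y^k = 4.0, reduced costs: (-8.0, 3.0)
  x^k = (3.0, 0.0), subgradient = b - a^T x = -2.0
  y^{k+1} = 4.0 + 0.2*-2.0 = 3.6
Step 4: y^k = 3.6, reduced costs: (-6.4, 4.2)
  x^k = (3.0, 0.0), subgradient = b - a^T x = -2.0
  y^{k+1} = 3.6 + 0.2*-2.0 = 3.2
Dual objective at y_4 = 3.2: reduced costs (-4.8, 5.4), box minimizer x = (3.0, 0.0)
g(y_4) = b*y + (c1 - a1*y)*x1 + (c2 - a2*y)*x2 = 10*3.2 + (-4.8)*3.0 + 5.4*0.0 = 32.0 - 14.4 + 0.0 = 17.6


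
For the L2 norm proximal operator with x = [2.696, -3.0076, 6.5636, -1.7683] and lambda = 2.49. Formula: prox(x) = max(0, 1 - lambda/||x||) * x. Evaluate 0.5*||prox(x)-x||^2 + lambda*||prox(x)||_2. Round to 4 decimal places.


Step 1: Compute ||x||.
||x|| = 7.9071
Step 2: Compute scaling factor.
scale = max(0, 1 - 2.49/7.9071) = 0.6851
Step 3: prox(x) = [1.847, -2.0605, 4.4967, -1.2114]
||prox(x)|| = 5.4171
Step 4: Proximal objective.
0.5*||prox-x||^2 = 3.1001
lambda*||prox|| = 13.4886
Total = 16.5886


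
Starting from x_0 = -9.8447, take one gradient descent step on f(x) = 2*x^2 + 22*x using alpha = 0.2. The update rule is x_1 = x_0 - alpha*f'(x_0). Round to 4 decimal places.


We compute the gradient at x_0 and apply the update.
f'(x) = 4*x + 22
f'(-9.8447) = 4*-9.8447 + 22 = -17.3788
x_1 = -9.8447 - 0.2*-17.3788 = -6.3689


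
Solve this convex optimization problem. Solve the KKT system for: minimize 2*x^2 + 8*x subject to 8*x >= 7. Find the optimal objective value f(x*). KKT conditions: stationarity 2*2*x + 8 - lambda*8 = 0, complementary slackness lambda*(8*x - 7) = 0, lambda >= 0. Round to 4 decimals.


Step 1: Try lambda = 0 (constraint inactive).
x_unc = -8/(2*2) = -2.0
Check: 8*-2.0 = -16.0 < 7 -- violated!
Step 2: Constraint must be active: 8*x = 7
x* = 7/8 = 0.875
lambda = (2*2*0.875 + 8)/8 = 1.4375
Step 3: Compute optimal value.
f(x*) = 2*0.875^2 + 8*0.875 = 8.5313


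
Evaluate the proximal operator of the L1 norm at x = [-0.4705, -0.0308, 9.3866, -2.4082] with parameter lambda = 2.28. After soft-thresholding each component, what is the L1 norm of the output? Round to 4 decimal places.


Soft-thresholding with lambda = 2.28:
prox(-0.4705) = sign(-0.4705)*max(|-0.4705| - 2.28, 0) = 0.0
prox(-0.0308) = sign(-0.0308)*max(|-0.0308| - 2.28, 0) = 0.0
prox(9.3866) = sign(9.3866)*max(|9.3866| - 2.28, 0) = 7.1066
prox(-2.4082) = sign(-2.4082)*max(|-2.4082| - 2.28, 0) = -0.1282
prox(x) = [0.0, 0.0, 7.1066, -0.1282]
||prox(x)||_1 = 0.0 + 0.0 + 7.1066 + 0.1282 = 7.2348


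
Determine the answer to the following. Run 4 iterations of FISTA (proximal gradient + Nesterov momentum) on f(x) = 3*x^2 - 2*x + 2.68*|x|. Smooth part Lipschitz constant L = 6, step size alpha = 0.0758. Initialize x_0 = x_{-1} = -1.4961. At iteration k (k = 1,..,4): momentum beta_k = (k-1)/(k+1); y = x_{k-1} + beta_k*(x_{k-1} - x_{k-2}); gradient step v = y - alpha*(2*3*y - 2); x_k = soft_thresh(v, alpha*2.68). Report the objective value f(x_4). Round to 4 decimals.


FISTA on f(x) = 3*x^2 - 2*x + 2.68*|x|
L = 6, alpha = 0.0758
Iteration 1: beta = 0.0, y = -1.4961 + 0.0*(-1.4961 + 1.4961) = -1.4961
  grad(y) = -10.9766, v = y - alpha*grad = -0.6641
  prox(v) = soft_thresh(-0.6641, 0.2031) = -0.4609
Iteration 2: beta = 0.3333, y = -0.4609 + 0.3333*(-0.4609 + 1.4961) = -0.1159
  grad(y) = -2.6952, v = y - alpha*grad = 0.0884
  prox(v) = soft_thresh(0.0884, 0.2031) = 0.0
Iteration 3: beta = 0.5, y = 0.0 + 0.5*(0.0 + 0.4609) = 0.2305
  grad(y) = -0.6172, v = y - alpha*grad = 0.2772
  prox(v) = soft_thresh(0.2772, 0.2031) = 0.0741
Iteration 4: beta = 0.6, y = 0.0741 + 0.6*(0.0741 - 0.0) = 0.1186
  grad(y) = -1.2886, v = y - alpha*grad = 0.2162
  prox(v) = soft_thresh(0.2162, 0.2031) = 0.0131
f(x_4) = 3*0.0131^2 - 2*0.0131 + 2.68*|0.0131| = 0.0094


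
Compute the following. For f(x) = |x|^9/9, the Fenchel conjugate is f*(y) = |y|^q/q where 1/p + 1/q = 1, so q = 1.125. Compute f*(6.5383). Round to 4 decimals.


The conjugate exponent q satisfies 1/p + 1/q = 1.
p = 9, so q = 9/(9 - 1) = 1.125
|y|^q = 6.5383^1.125 = 8.268
f*(6.5383) = 8.268 / 1.125 = 7.3493


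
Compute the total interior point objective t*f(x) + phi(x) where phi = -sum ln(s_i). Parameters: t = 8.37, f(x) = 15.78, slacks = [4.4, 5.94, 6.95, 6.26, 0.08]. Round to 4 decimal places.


Step 1: Compute log-barrier.
ln values: [1.4816, 1.7817, 1.9387, 1.8342, -2.5257]
phi = -(1.4816 + 1.7817 + 1.9387 + 1.8342 - 2.5257) = -4.5105
Step 2: Compute augmented objective.
t*f(x) = 8.37*15.78 = 132.0786
Total = 132.0786 - 4.5105 = 127.5681


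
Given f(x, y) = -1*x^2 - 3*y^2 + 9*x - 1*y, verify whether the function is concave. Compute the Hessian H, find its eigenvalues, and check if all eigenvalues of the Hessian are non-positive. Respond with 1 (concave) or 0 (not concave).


The Hessian of f(x,y) = -1*x^2 - 3*y^2 + 9*x - 1*y is:
H = [[-2, 0], [0, -6]]
Trace = -2 - 6 = -8
Determinant = -2*-6 - (0)^2 = 12
Discriminant = (-8)^2 - 4*12 = 16.0
Eigenvalues: lambda_1 = -6.0, lambda_2 = -2.0
The function is concave.

1


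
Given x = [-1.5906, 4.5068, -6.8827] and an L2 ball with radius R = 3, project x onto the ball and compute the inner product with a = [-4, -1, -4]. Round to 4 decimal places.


Step 1: Compute ||x|| (intermediates to 6 decimals).
||x|| = sqrt((-1.5906)^2 + 4.5068^2 + (-6.8827)^2) = 8.379309
Step 2: Project.
Since ||x|| > R, scale = R/||x|| = 3/8.379309 = 0.358025, proj(x) = scale * x
proj(x) = [-0.569475, 1.613547, -2.464179]
Step 3: Dot product.
a^T * proj(x) = -4*(-0.569475) - 1*1.613547 - 4*(-2.464179) = 10.5211


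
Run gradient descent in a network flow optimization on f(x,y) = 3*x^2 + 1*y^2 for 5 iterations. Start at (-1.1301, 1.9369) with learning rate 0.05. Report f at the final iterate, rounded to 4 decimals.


Gradient descent on f(x,y) = 3*x^2 + 1*y^2.
Starting point: (-1.1301, 1.9369), alpha = 0.05
Step 1: grad_x = 2*3*-1.1301 = -6.7806, grad_y = 2*1*1.9369 = 3.8738
  x_1 = -1.1301 - 0.05*-6.7806 = -0.7911
  y_1 = 1.9369 - 0.05*3.8738 = 1.7432
Step 2: grad_x = 2*3*-0.7911 = -4.7464, grad_y = 2*1*1.7432 = 3.4864
  x_2 = -0.7911 - 0.05*-4.7464 = -0.5537
  y_2 = 1.7432 - 0.05*3.4864 = 1.5689
Step 3: grad_x = 2*3*-0.5537 = -3.3225, grad_y = 2*1*1.5689 = 3.1378
  x_3 = -0.5537 - 0.05*-3.3225 = -0.3876
  y_3 = 1.5689 - 0.05*3.1378 = 1.412
Step 4: grad_x = 2*3*-0.3876 = -2.3257, grad_y = 2*1*1.412 = 2.824
  x_4 = -0.3876 - 0.05*-2.3257 = -0.2713
  y_4 = 1.412 - 0.05*2.824 = 1.2708
Step 5: grad_x = 2*3*-0.2713 = -1.628, grad_y = 2*1*1.2708 = 2.5416
  x_5 = -0.2713 - 0.05*-1.628 = -0.1899
  y_5 = 1.2708 - 0.05*2.5416 = 1.1437
f(-0.1899, 1.1437) = 3*(-0.1899)^2 + 1*1.1437^2 = 1.4163


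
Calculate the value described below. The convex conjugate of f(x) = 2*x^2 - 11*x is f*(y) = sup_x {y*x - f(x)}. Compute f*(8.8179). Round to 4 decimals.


f*(y) = sup_x {y*x - a*x^2 - b*x} = sup_x {(y-b)*x - a*x^2}
FOC: (y - b) - 2a*x = 0 => x* = (y - b)/(2a)
x* = (8.8179 + 11)/(2*2) = 4.9545
f*(8.8179) = (y-b)^2/(4a) = (8.8179 + 11)^2/(4*2)
= 392.7492/8 = 49.0936


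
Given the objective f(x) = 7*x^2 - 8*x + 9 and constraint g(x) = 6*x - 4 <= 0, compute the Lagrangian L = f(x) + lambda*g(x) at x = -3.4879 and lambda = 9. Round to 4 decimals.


Step 1: Evaluate f(x).
f(-3.4879) = 7*(-3.4879)^2 - 8*(-3.4879) + 9 = 122.0613
Step 2: Evaluate g(x).
g(-3.4879) = 6*-3.4879 - 4 = -24.9274
Step 3: Compute Lagrangian.
L = 122.0613 + 9*-24.9274 = -102.2853


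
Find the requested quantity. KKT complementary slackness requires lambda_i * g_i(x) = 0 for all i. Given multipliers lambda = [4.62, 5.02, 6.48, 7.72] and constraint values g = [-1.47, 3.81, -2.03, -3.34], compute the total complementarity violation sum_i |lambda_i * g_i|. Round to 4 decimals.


KKT complementary slackness check:
lambda_1 * g_1 = 4.62 * -1.47 = -6.7914
lambda_2 * g_2 = 5.02 * 3.81 = 19.1262
lambda_3 * g_3 = 6.48 * -2.03 = -13.1544
lambda_4 * g_4 = 7.72 * -3.34 = -25.7848
Total violation = 6.7914 + 19.1262 + 13.1544 + 25.7848 = 64.8568


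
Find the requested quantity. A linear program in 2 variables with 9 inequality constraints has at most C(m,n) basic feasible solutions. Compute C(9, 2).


Each vertex corresponds to some choice of n active constraints out of m, so the number of vertices is at most C(m, n) = m! / (n!(m-n)!).
m = 9, n = 2
Numerator: 9 * 8
Denominator: 2! = 2
C(9, 2) = 36


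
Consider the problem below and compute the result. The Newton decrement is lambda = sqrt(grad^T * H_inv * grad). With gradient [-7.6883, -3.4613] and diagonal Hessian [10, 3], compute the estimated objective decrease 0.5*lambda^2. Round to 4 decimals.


Step 1: H is diagonal, so H^(-1) * g = [-0.7688, -1.1538].
Step 2: g^T H^(-1) g = sum_i g_i^2 / H_ii
  = (-7.6883)^2/10 + (-3.4613)^2/3
  = 5.911 + 3.9935 = 9.9045
Step 3: Objective decrease = 0.5 * g^T H^(-1) g = 4.9523


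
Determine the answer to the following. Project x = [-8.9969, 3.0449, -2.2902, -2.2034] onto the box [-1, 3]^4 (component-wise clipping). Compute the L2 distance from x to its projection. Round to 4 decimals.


Project each component onto [-1, 3].
clip(-8.9969) = -1.0, clip(3.0449) = 3.0, clip(-2.2902) = -1.0, clip(-2.2034) = -1.0
Projection = [-1.0, 3.0, -1.0, -1.0]
Squared diffs: [63.9504, 0.002, 1.6646, 1.4482]
Distance = sqrt(67.0652) = 8.1893


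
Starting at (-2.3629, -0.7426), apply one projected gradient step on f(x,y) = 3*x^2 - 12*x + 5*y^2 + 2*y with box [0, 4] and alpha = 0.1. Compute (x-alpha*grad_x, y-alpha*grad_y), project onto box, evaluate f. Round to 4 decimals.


Step 1: Compute gradient at (-2.3629, -0.7426).
grad_x = 2*3*-2.3629 - 12 = -26.1774
grad_y = 2*5*-0.7426 + 2 = -5.426
Step 2: Gradient step.
x_raw = -2.3629 - 0.1*-26.1774 = 0.2548
y_raw = -0.7426 - 0.1*-5.426 = -0.2
Step 3: Project onto [0, 4].
x_proj = clip(0.2548) = 0.2548
y_proj = clip(-0.2) = 0.0
Step 4: Evaluate f.
f(0.2548, 0.0) = -2.8632


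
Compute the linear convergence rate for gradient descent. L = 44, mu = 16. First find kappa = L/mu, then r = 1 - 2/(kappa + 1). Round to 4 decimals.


Step 1: Compute the condition number.
kappa = L/mu = 44/16 = 2.75
Step 2: Compute the convergence rate.
r = 1 - 2/(kappa + 1) = 1 - 2*mu/(L + mu) = (L - mu)/(L + mu) = 28/60 = 0.4667


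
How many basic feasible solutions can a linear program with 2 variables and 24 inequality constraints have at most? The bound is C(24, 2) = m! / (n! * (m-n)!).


Each vertex corresponds to some choice of n active constraints out of m, so the number of vertices is at most C(m, n) = m! / (n!(m-n)!).
m = 24, n = 2
Numerator: 24 * 23
Denominator: 2! = 2
C(24, 2) = 276


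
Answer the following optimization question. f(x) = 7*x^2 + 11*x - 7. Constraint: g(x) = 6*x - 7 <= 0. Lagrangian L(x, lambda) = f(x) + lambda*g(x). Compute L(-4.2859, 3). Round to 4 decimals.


Step 1: Evaluate f(x).
f(-4.2859) = 7*(-4.2859)^2 + 11*(-4.2859) - 7 = 74.4377
Step 2: Evaluate g(x).
g(-4.2859) = 6*-4.2859 - 7 = -32.7154
Step 3: Compute Lagrangian.
L = 74.4377 + 3*-32.7154 = -23.7085


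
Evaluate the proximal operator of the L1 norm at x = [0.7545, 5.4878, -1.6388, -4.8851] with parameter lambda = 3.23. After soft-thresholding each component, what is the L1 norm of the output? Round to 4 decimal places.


Soft-thresholding with lambda = 3.23:
prox(0.7545) = sign(0.7545)*max(|0.7545| - 3.23, 0) = 0.0
prox(5.4878) = sign(5.4878)*max(|5.4878| - 3.23, 0) = 2.2578
prox(-1.6388) = sign(-1.6388)*max(|-1.6388| - 3.23, 0) = 0.0
prox(-4.8851) = sign(-4.8851)*max(|-4.8851| - 3.23, 0) = -1.6551
prox(x) = [0.0, 2.2578, 0.0, -1.6551]
||prox(x)||_1 = 0.0 + 2.2578 + 0.0 + 1.6551 = 3.9129


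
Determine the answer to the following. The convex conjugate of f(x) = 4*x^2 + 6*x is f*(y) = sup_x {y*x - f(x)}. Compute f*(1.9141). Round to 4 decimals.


f*(y) = sup_x {y*x - a*x^2 - b*x} = sup_x {(y-b)*x - a*x^2}
FOC: (y - b) - 2a*x = 0 => x* = (y - b)/(2a)
x* = (1.9141 - 6)/(2*4) = -0.5107
f*(1.9141) = (y-b)^2/(4a) = (1.9141 - 6)^2/(4*4)
= 16.6946/16 = 1.0434


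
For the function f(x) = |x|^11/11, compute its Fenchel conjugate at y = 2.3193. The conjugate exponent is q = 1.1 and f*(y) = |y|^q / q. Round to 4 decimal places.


The conjugate exponent q satisfies 1/p + 1/q = 1.
p = 11, so q = 11/(11 - 1) = 1.1
|y|^q = 2.3193^1.1 = 2.5229
f*(2.3193) = 2.5229 / 1.1 = 2.2935


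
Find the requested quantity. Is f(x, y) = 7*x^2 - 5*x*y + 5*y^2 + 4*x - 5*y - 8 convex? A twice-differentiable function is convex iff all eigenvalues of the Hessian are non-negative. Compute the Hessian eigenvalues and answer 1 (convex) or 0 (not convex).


The Hessian of f(x,y) = 7*x^2 - 5*x*y + 5*y^2 + 4*x - 5*y - 8 is:
H = [[14, -5], [-5, 10]]
Trace = 14 + 10 = 24
Determinant = 14*10 - (-5)^2 = 115
Discriminant = (24)^2 - 4*115 = 116.0
Eigenvalues: lambda_1 = 6.6148, lambda_2 = 17.3852
The function is convex.

1


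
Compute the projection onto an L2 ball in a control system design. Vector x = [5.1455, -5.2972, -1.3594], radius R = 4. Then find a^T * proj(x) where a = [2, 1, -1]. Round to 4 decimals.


Step 1: Compute ||x|| (intermediates to 6 decimals).
||x|| = sqrt(5.1455^2 + (-5.2972)^2 + (-1.3594)^2) = 7.508959
Step 2: Project.
Since ||x|| > R, scale = R/||x|| = 4/7.508959 = 0.532697, proj(x) = scale * x
proj(x) = [2.740992, -2.821803, -0.724148]
Step 3: Dot product.
a^T * proj(x) = 2*2.740992 + 1*(-2.821803) - 1*(-0.724148) = 3.3843


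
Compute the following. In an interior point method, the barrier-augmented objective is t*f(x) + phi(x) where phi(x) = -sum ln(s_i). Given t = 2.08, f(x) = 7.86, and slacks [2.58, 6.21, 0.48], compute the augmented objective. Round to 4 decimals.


Step 1: Compute log-barrier.
ln values: [0.9478, 1.8262, -0.734]
phi = -(0.9478 + 1.8262 - 0.734) = -2.04
Step 2: Compute augmented objective.
t*f(x) = 2.08*7.86 = 16.3488
Total = 16.3488 - 2.04 = 14.3088


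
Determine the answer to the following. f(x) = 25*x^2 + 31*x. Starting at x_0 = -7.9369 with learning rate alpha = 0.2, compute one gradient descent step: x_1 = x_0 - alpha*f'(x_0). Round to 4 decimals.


We compute the gradient at x_0 and apply the update.
f'(x) = 50*x + 31
f'(-7.9369) = 50*-7.9369 + 31 = -365.845
x_1 = -7.9369 - 0.2*-365.845 = 65.2321


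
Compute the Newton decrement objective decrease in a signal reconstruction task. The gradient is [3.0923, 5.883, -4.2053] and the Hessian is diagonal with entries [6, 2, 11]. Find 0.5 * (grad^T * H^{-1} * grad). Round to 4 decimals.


Step 1: H is diagonal, so H^(-1) * g = [0.5154, 2.9415, -0.3823].
Step 2: g^T H^(-1) g = sum_i g_i^2 / H_ii
  = (3.0923)^2/6 + (5.883)^2/2 + (-4.2053)^2/11
  = 1.5937 + 17.3048 + 1.6077 = 20.5063
Step 3: Objective decrease = 0.5 * g^T H^(-1) g = 10.2531


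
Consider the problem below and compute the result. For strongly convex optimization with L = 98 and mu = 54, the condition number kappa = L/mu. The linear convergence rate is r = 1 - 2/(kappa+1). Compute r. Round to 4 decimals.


Step 1: Compute the condition number.
kappa = L/mu = 98/54 = 1.8148
Step 2: Compute the convergence rate.
r = 1 - 2/(kappa + 1) = 1 - 2*mu/(L + mu) = (L - mu)/(L + mu) = 44/152 = 0.2895


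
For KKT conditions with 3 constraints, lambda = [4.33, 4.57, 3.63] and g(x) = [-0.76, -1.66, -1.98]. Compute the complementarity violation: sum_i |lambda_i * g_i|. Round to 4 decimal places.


KKT complementary slackness check:
lambda_1 * g_1 = 4.33 * -0.76 = -3.2908
lambda_2 * g_2 = 4.57 * -1.66 = -7.5862
lambda_3 * g_3 = 3.63 * -1.98 = -7.1874
Total violation = 3.2908 + 7.5862 + 7.1874 = 18.0644


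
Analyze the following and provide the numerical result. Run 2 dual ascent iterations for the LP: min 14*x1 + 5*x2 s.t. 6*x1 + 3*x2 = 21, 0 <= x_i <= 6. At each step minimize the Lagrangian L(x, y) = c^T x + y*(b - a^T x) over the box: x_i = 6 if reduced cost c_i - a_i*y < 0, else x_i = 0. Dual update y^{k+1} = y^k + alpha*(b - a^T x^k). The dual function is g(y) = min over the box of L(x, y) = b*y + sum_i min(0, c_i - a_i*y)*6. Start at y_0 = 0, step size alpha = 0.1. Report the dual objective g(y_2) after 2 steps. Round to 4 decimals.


Dual ascent for LP: min 14*x1 + 5*x2, 6*x1 + 3*x2 = 21, 0 <= x_i <= 6
Step 1: y^k = 0.0, reduced costs: (14.0, 5.0)
  x^k = (0.0, 0.0), subgradient = b - a^T x = 21.0
  y^{k+1} = 0.0 + 0.1*21.0 = 2.1
Step 2: y^k = 2.1, reduced costs: (1.4, -1.3)
  x^k = (0.0, 6.0), subgradient = b - a^T x = 3.0
  y^{k+1} = 2.1 + 0.1*3.0 = 2.4
Dual objective at y_2 = 2.4: reduced costs (-0.4, -2.2), box minimizer x = (6.0, 6.0)
g(y_2) = b*y + (c1 - a1*y)*x1 + (c2 - a2*y)*x2 = 21*2.4 + (-0.4)*6.0 + (-2.2)*6.0 = 50.4 - 2.4 - 13.2 = 34.8


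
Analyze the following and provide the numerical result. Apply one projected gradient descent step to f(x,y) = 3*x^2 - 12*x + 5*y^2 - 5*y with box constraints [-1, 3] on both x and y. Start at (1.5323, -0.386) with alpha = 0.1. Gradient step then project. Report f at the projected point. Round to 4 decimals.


Step 1: Compute gradient at (1.5323, -0.386).
grad_x = 2*3*1.5323 - 12 = -2.8062
grad_y = 2*5*-0.386 - 5 = -8.86
Step 2: Gradient step.
x_raw = 1.5323 - 0.1*-2.8062 = 1.8129
y_raw = -0.386 - 0.1*-8.86 = 0.5
Step 3: Project onto [-1, 3].
x_proj = clip(1.8129) = 1.8129
y_proj = clip(0.5) = 0.5
Step 4: Evaluate f.
f(1.8129, 0.5) = -13.145


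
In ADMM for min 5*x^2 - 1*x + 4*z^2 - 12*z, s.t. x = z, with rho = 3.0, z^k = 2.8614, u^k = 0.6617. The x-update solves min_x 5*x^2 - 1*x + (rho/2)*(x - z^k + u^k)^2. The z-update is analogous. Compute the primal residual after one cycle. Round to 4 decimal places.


ADMM iteration with rho = 3.0, z^k = 2.8614, u^k = 0.6617
Step 1: x-update.
Minimize 5*x^2 - 1*x + (3.0/2)*(x - 2.8614 + 0.6617)^2
FOC: (2*5 + 3.0)*x = 1 + 3.0*(2.8614 - 0.6617)
x^{k+1} = 0.5845
Step 2: z-update.
Minimize 4*z^2 - 12*z + (3.0/2)*(0.5845 - z + 0.6617)^2
FOC: (2*4 + 3.0)*z = 12 + 3.0*(0.5845 + 0.6617)
z^{k+1} = 1.4308
Step 3: u-update.
u^{k+1} = 0.6617 + 0.5845 - 1.4308 = -0.1845
Step 4: Primal residual = |0.5845 - 1.4308| = 0.8462


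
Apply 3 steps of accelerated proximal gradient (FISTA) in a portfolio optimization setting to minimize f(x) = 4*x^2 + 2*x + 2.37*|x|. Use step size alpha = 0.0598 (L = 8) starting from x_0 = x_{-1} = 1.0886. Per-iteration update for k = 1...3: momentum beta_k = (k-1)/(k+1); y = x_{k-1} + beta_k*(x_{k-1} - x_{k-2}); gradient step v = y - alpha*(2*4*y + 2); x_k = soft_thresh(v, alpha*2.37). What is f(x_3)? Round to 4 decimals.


FISTA on f(x) = 4*x^2 + 2*x + 2.37*|x|
L = 8, alpha = 0.0598
Iteration 1: beta = 0.0, y = 1.0886 + 0.0*(1.0886 - 1.0886) = 1.0886
  grad(y) = 10.7088, v = y - alpha*grad = 0.4482
  prox(v) = soft_thresh(0.4482, 0.1417) = 0.3065
Iteration 2: beta = 0.3333, y = 0.3065 + 0.3333*(0.3065 - 1.0886) = 0.0458
  grad(y) = 2.3663, v = y - alpha*grad = -0.0957
  prox(v) = soft_thresh(-0.0957, 0.1417) = 0.0
Iteration 3: beta = 0.5, y = 0.0 + 0.5*(0.0 - 0.3065) = -0.1532
  grad(y) = 0.774, v = y - alpha*grad = -0.1995
  prox(v) = soft_thresh(-0.1995, 0.1417) = -0.0578
f(x_3) = 4*(-0.0578)^2 + 2*(-0.0578) + 2.37*|-0.0578| = 0.0348
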